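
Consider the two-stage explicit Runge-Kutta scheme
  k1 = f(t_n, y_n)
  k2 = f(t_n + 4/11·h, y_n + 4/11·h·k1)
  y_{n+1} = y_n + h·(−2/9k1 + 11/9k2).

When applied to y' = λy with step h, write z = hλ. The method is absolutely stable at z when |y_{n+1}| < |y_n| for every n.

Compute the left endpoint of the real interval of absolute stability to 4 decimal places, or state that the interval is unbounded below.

z* = -2.2500.

Test eqn y'=λy, z=hλ:
  k1=λy_n ⇒ h·k1=z·y_n;  k2=λ(1+4/11z)y_n ⇒ h·k2=z(1+4/11z)y_n
  y_{n+1}/y_n = 1 − 2/9z + 11/9z(1+4/11z) = 1 + z + 4/9z²
  ⇒ R(z) = 1 + z + 4/9z².

Boundary: |R(x)|=1, x<0.
x=-1.07: |R|=0.4388
R=1: x+4/9x²=0 ⇒ x=−9/4=-2.2500; min R=1−1/(4·4/9)=0.4375>−1
Confirm numerically:
  x=-1.764: |R|=0.61898 <1
  x=-1.419: |R|=0.47592 <1
  x=-0.949: |R|=0.45127 <1
  x=-2.749: |R|=1.60967 >1
  x=-2.724: |R|=1.57386 >1
  x=-2.664: |R|=1.49018 >1
So |R|<1 on (-2.2500, 0).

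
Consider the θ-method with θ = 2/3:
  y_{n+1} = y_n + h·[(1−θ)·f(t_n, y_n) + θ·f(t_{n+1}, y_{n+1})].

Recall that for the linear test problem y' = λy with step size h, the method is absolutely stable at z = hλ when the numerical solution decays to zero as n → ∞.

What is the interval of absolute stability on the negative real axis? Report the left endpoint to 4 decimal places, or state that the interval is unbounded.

(−∞, 0) — no finite endpoint.

Set f=λy, z=hλ:
  y_{n+1} = y_n + z·[1/3·y_n + 2/3·y_{n+1}] ⇒ (1 − 2/3z)y_{n+1} = (1 + 1/3z)y_n
  R(z) = (1 + 1/3z)/(1 − 2/3z).

Find x<0 with |R(x)|<1.
x=-1.54: |R|=0.2401
x=-2: |R|=0.1429
x=-10: |R|=0.3043
x=-100: |R|=0.4778
θ=2/3≥1/2 ⇒ |1+1/3x|<|1−2/3x| ∀x<0 ⇒ unbounded interval.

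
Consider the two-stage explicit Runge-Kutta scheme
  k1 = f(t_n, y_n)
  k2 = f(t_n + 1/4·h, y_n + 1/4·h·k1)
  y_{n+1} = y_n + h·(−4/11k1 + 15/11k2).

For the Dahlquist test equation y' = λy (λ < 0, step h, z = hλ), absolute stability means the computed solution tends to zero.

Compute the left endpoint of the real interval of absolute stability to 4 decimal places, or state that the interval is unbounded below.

Test eqn y'=λy, z=hλ:
  k1=λy_n ⇒ h·k1=z·y_n;  k2=λ(1+1/4z)y_n ⇒ h·k2=z(1+1/4z)y_n
  y_{n+1}/y_n = 1 − 4/11z + 15/11z(1+1/4z) = 1 + z + 15/44z²
  Hence R(z) = 1 + z + 15/44z².

Boundary: |R(x)|=1, x<0.
x=-0.53: |R|=0.5658
R=1: x+15/44x²=0 ⇒ x=−44/15=-2.9333; min R=1−1/(4·15/44)=0.2667>−1
Confirm numerically:
  x=-1.801: |R|=0.30477 <1
  x=-1.720: |R|=0.28855 <1
  x=-1.449: |R|=0.26677 <1
  x=-3.078: |R|=1.15180 >1
  x=-3.028: |R|=1.09772 >1
  x=-3.015: |R|=1.08394 >1
So |R|<1 on (-2.9333, 0).

left endpoint -2.9333.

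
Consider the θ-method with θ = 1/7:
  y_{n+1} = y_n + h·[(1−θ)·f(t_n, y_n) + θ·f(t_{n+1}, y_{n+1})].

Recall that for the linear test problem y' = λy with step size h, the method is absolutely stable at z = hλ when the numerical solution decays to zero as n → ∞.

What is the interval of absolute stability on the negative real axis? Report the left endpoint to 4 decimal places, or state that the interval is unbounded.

With y'=λy (z=hλ):
  y_{n+1} = y_n + z·[6/7·y_n + 1/7·y_{n+1}] ⇒ (1 − 1/7z)y_{n+1} = (1 + 6/7z)y_n
  R(z) = (1 + 6/7z)/(1 − 1/7z).

Need |R(x)|<1, x<0.
x=-1.44: |R|=0.1943
R=−1: 1+6/7x = −1+1/7x ⇒ -5/7x=2 ⇒ x=2/(-5/7)=-2.8000
Confirm numerically:
  x=-2.056: |R|=0.58922 <1
  x=-1.994: |R|=0.55192 <1
  x=-1.444: |R|=0.19706 <1
  x=-1.367: |R|=0.14366 <1
  x=-3.174: |R|=1.18380 >1
  x=-3.143: |R|=1.16908 >1
So |R|<1 on (-2.8000, 0).

(-2.8000, 0).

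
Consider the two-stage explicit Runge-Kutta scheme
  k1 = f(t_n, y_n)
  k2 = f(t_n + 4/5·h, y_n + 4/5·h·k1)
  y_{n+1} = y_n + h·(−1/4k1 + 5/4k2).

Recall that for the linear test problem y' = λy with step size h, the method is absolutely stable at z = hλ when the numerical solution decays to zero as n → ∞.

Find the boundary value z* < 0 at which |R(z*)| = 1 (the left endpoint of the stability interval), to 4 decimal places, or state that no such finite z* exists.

left endpoint -1.0000.

On y'=λy, z=hλ:
  k1=λy_n ⇒ h·k1=z·y_n;  k2=λ(1+4/5z)y_n ⇒ h·k2=z(1+4/5z)y_n
  y_{n+1}/y_n = 1 − 1/4z + 5/4z(1+4/5z) = 1 + z + z²
  Hence R(z) = 1 + z + z².

Find x<0 with |R(x)|<1.
x=-0.37: |R|=0.7669
R=1: x+1x²=0 ⇒ x=−1=-1.0000; min R=1−1/(4·1)=0.7500>−1
Confirm numerically:
  x=-0.777: |R|=0.82673 <1
  x=-0.634: |R|=0.76796 <1
  x=-0.621: |R|=0.76464 <1
  x=-1.321: |R|=1.42404 >1
  x=-1.305: |R|=1.39802 >1
Interval (-1.0000, 0).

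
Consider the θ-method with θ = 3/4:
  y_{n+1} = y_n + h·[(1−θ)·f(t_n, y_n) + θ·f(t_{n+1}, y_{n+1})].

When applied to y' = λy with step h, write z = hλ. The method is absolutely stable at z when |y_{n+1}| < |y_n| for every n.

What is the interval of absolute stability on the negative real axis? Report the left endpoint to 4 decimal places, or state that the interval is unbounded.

(−∞, 0) — no finite endpoint.

Test eqn y'=λy, z=hλ:
  y_{n+1} = y_n + z·[1/4·y_n + 3/4·y_{n+1}] ⇒ (1 − 3/4z)y_{n+1} = (1 + 1/4z)y_n
  so R(z) = (1 + 1/4z)/(1 − 3/4z).

Solve |R(x)|<1 on ℝ⁻.
x=-1.16: |R|=0.3797
x=-2: |R|=0.2000
x=-10: |R|=0.1765
x=-100: |R|=0.3158
θ=3/4≥1/2 ⇒ |1+1/4x|<|1−3/4x| ∀x<0 ⇒ unbounded interval.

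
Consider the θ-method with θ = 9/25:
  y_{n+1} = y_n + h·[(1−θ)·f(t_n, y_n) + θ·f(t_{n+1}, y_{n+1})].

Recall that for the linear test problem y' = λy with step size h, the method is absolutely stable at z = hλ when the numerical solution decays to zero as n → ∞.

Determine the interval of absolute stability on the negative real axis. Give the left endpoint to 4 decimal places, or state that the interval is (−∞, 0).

On y'=λy, z=hλ:
  y_{n+1} = y_n + z·[16/25·y_n + 9/25·y_{n+1}] ⇒ (1 − 9/25z)y_{n+1} = (1 + 16/25z)y_n
  ⇒ R(z) = (1 + 16/25z)/(1 − 9/25z).

Solve |R(x)|<1 on ℝ⁻.
x=-0.45: |R|=0.6127
R=−1: 1+16/25x = −1+9/25x ⇒ -7/25x=2 ⇒ x=2/(-7/25)=-7.1429
Confirm numerically:
  x=-6.727: |R|=0.96597 <1
  x=-6.689: |R|=0.96271 <1
  x=-5.956: |R|=0.89431 <1
  x=-4.249: |R|=0.67969 <1
  x=-7.727: |R|=1.04325 >1
  x=-7.237: |R|=1.00731 >1
So |R|<1 on (-7.1429, 0).

(-7.1429, 0).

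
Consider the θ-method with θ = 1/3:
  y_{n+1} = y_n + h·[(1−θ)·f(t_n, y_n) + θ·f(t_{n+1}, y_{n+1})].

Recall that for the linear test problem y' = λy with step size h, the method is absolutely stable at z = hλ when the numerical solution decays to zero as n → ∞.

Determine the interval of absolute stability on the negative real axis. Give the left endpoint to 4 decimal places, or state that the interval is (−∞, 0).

(-6.0000, 0).

Set f=λy, z=hλ:
  y_{n+1} = y_n + z·[2/3·y_n + 1/3·y_{n+1}] ⇒ (1 − 1/3z)y_{n+1} = (1 + 2/3z)y_n
  R(z) = (1 + 2/3z)/(1 − 1/3z).

Boundary: |R(x)|=1, x<0.
x=-0.69: |R|=0.4390
R=−1: 1+2/3x = −1+1/3x ⇒ -1/3x=2 ⇒ x=2/(-1/3)=-6.0000
Confirm numerically:
  x=-5.701: |R|=0.96564 <1
  x=-5.422: |R|=0.93137 <1
  x=-4.164: |R|=0.74372 <1
  x=-2.548: |R|=0.37779 <1
  x=-6.223: |R|=1.02418 >1
  x=-6.135: |R|=1.01478 >1
  x=-6.057: |R|=1.00629 >1
Stable set (-6.0000, 0).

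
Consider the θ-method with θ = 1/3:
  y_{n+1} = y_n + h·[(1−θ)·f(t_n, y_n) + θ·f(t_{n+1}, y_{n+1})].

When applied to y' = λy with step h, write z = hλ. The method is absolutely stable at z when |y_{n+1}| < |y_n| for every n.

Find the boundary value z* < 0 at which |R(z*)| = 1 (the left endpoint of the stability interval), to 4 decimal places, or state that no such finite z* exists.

Test eqn y'=λy, z=hλ:
  y_{n+1} = y_n + z·[2/3·y_n + 1/3·y_{n+1}] ⇒ (1 − 1/3z)y_{n+1} = (1 + 2/3z)y_n
  Hence R(z) = (1 + 2/3z)/(1 − 1/3z).

Boundary: |R(x)|=1, x<0.
x=-0.41: |R|=0.6393
R=−1: 1+2/3x = −1+1/3x ⇒ -1/3x=2 ⇒ x=2/(-1/3)=-6.0000
Confirm numerically:
  x=-5.670: |R|=0.96194 <1
  x=-3.008: |R|=0.50200 <1
  x=-2.575: |R|=0.38565 <1
  x=-2.559: |R|=0.38100 <1
  x=-6.176: |R|=1.01918 >1
  x=-6.128: |R|=1.01402 >1
Interval (-6.0000, 0).

z* = -6.0000.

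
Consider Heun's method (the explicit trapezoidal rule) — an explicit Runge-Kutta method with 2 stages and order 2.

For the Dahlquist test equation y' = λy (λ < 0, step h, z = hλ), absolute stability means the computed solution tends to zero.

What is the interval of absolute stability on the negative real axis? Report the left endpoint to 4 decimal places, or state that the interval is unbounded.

(-2.0000, 0).

On y'=λy, z=hλ:
  order 2, 2-stage ⇒ R(z)=1+z+z^2/2
  (e.g. R(-0.95)=0.50125, |R|=0.50125)

Solve |R(x)|<1 on ℝ⁻.
x=-0.95: |R|=0.5012
|R(-1.24)|=0.5288 |R(-0.62)|=0.5722
Bisect:
  x_lo=-2.7045 |R|=1.9526  x_hi=-0.2619 |R|=0.7724
  mid=-1.48319 |R|=0.61673 →hi
  mid=-2.09383 |R|=1.09824 →lo
  mid=-1.78851 |R|=0.81087 →hi
  mid=-1.94117 |R|=0.94290 →hi
  mid=-2.01750 |R|=1.01766 →lo
  mid=-1.97934 |R|=0.97955 →hi
  mid=-1.99842 |R|=0.99842 →hi
  mid=-2.00796 |R|=1.00799 →lo
  mid=-2.00319 |R|=1.00320 →lo
  ...
  [-2.00006,-1.99991] ⇒ x*=-2.0000
So |R|<1 on (-2.0000, 0).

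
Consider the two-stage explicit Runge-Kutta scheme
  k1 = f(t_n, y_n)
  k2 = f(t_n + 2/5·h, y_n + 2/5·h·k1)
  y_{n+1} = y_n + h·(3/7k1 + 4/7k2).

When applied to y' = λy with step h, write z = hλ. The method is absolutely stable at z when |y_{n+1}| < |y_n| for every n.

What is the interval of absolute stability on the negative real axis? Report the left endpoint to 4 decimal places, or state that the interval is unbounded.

Set f=λy, z=hλ:
  k1=λy_n ⇒ h·k1=z·y_n;  k2=λ(1+2/5z)y_n ⇒ h·k2=z(1+2/5z)y_n
  y_{n+1}/y_n = 1 + 3/7z + 4/7z(1+2/5z) = 1 + z + 8/35z²
  ⇒ R(z) = 1 + z + 8/35z².

Need |R(x)|<1, x<0.
x=-0.6: |R|=0.4823
R=1: x+8/35x²=0 ⇒ x=−35/8=-4.3750; min R=1−1/(4·8/35)=-0.0938>−1
Confirm numerically:
  x=-4.292: |R|=0.91857 <1
  x=-3.868: |R|=0.55175 <1
  x=-2.265: |R|=0.09238 <1
  x=-1.828: |R|=0.06421 <1
  x=-4.912: |R|=1.60291 >1
  x=-4.809: |R|=1.47705 >1
  x=-4.725: |R|=1.37800 >1
Stable set (-4.3750, 0).

(-4.3750, 0).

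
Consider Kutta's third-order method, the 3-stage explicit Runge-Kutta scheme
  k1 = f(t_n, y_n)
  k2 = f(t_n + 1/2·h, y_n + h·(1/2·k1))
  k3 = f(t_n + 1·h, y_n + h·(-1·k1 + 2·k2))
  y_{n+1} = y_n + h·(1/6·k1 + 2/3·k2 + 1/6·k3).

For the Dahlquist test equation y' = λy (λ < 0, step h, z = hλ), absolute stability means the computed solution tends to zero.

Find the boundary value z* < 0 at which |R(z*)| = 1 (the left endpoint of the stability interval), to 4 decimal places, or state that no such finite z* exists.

Test eqn y'=λy, z=hλ:
  order 3, 3-stage ⇒ R(z)=1+z+z^2/2+z^3/6
  (e.g. R(-1.12)=0.27305, |R|=0.27305)

Solve |R(x)|<1 on ℝ⁻.
x=-1.12: |R|=0.2730
|R(-2.31)|=0.6963 |R(-1.93)|=0.2657 |R(-1.49)|=0.0687
Bisect:
  x_lo=-2.9893 |R|=1.9735  x_hi=-0.1764 |R|=0.8382
  mid=-1.58290 |R|=0.00888 →hi
  mid=-2.28612 |R|=0.66429 →hi
  mid=-2.63773 |R|=1.21764 →lo
  mid=-2.46193 |R|=0.91837 →hi
  mid=-2.54983 |R|=1.06202 →lo
  mid=-2.50588 |R|=0.98874 →hi
  mid=-2.52785 |R|=1.02501 →lo
  mid=-2.51687 |R|=1.00679 →lo
  mid=-2.51137 |R|=0.99774 →hi
  ...
  [-2.51292,-2.51274] ⇒ x*=-2.5127
Interval (-2.5127, 0).

z* = -2.5127.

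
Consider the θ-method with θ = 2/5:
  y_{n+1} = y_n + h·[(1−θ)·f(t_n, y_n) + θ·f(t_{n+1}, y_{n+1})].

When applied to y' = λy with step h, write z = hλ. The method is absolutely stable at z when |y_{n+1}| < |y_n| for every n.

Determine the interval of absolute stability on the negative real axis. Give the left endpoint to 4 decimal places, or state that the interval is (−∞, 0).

Set f=λy, z=hλ:
  y_{n+1} = y_n + z·[3/5·y_n + 2/5·y_{n+1}] ⇒ (1 − 2/5z)y_{n+1} = (1 + 3/5z)y_n
  ⇒ R(z) = (1 + 3/5z)/(1 − 2/5z).

Boundary: |R(x)|=1, x<0.
x=-1.34: |R|=0.1276
R=−1: 1+3/5x = −1+2/5x ⇒ -1/5x=2 ⇒ x=2/(-1/5)=-10.0000
Confirm numerically:
  x=-7.592: |R|=0.88070 <1
  x=-7.240: |R|=0.85832 <1
  x=-6.395: |R|=0.79736 <1
  x=-6.174: |R|=0.77946 <1
  x=-10.286: |R|=1.01118 >1
  x=-10.233: |R|=1.00915 >1
  x=-10.210: |R|=1.00826 >1
Stable set (-10.0000, 0).

(-10.0000, 0).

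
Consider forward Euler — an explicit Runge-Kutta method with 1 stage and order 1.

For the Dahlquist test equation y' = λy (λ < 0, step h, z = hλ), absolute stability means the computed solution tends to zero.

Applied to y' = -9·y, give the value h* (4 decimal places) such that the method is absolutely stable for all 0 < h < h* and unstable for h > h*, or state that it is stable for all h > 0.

On y'=λy, z=hλ:
  order 1, 1-stage ⇒ R(z)=1+z
  (e.g. R(-0.55)=0.45000, |R|=0.45000)

Solve |R(x)|<1 on ℝ⁻.
x=-0.55: |R|=0.4500
|R(-2.39)|=1.3900 |R(-2.04)|=1.0400 |R(-0.82)|=0.1800
Bisect:
  x_lo=-2.5135 |R|=1.5135  x_hi=-0.3204 |R|=0.6796
  mid=-1.41694 |R|=0.41694 →hi
  mid=-1.96521 |R|=0.96521 →hi
  mid=-2.23934 |R|=1.23934 →lo
  mid=-2.10227 |R|=1.10227 →lo
  mid=-2.03374 |R|=1.03374 →lo
  mid=-1.99947 |R|=0.99947 →hi
  mid=-2.01661 |R|=1.01661 →lo
  mid=-2.00804 |R|=1.00804 →lo
  ...
  [-2.00001,-1.99987] ⇒ x*=-2.0000
Stable set (-2.0000, 0).

(-2.0000,0); λ=-9 ⇒ h* = 0.2222.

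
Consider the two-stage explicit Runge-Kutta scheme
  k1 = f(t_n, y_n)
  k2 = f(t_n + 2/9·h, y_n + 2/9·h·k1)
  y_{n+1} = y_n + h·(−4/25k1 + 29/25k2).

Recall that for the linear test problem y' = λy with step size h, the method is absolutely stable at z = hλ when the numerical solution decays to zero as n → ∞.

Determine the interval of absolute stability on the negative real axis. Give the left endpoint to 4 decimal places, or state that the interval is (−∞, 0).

(-3.8793, 0).

On y'=λy, z=hλ:
  k1=λy_n ⇒ h·k1=z·y_n;  k2=λ(1+2/9z)y_n ⇒ h·k2=z(1+2/9z)y_n
  y_{n+1}/y_n = 1 − 4/25z + 29/25z(1+2/9z) = 1 + z + 58/225z²
  R(z) = 1 + z + 58/225z².

Need |R(x)|<1, x<0.
x=-1.62: |R|=0.0565
R=1: x+58/225x²=0 ⇒ x=−225/58=-3.8793; min R=1−1/(4·58/225)=0.0302>−1
Confirm numerically:
  x=-3.778: |R|=0.90134 <1
  x=-3.354: |R|=0.54582 <1
  x=-1.612: |R|=0.05785 <1
  x=-4.367: |R|=1.54900 >1
  x=-3.978: |R|=1.10120 >1
Interval (-3.8793, 0).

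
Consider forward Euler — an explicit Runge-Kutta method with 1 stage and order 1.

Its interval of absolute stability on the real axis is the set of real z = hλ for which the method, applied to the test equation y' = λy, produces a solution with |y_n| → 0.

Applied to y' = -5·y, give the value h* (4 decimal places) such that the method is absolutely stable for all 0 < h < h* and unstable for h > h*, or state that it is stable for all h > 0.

(-2.0000,0); λ=-5 ⇒ h* = 0.4000.

Test eqn y'=λy, z=hλ:
  order 1, 1-stage ⇒ R(z)=1+z
  (e.g. R(-0.63)=0.37000, |R|=0.37000)

Find x<0 with |R(x)|<1.
x=-0.63: |R|=0.3700
|R(-1.48)|=0.4800 |R(-1.33)|=0.3300 |R(-0.65)|=0.3500
Bisect:
  x_lo=-2.6483 |R|=1.6483  x_hi=-0.3980 |R|=0.6020
  mid=-1.52315 |R|=0.52315 →hi
  mid=-2.08572 |R|=1.08572 →lo
  mid=-1.80443 |R|=0.80443 →hi
  mid=-1.94508 |R|=0.94508 →hi
  mid=-2.01540 |R|=1.01540 →lo
  mid=-1.98024 |R|=0.98024 →hi
  mid=-1.99782 |R|=0.99782 →hi
  ...
  [-2.00002,-1.99988] ⇒ x*=-2.0000
Interval (-2.0000, 0).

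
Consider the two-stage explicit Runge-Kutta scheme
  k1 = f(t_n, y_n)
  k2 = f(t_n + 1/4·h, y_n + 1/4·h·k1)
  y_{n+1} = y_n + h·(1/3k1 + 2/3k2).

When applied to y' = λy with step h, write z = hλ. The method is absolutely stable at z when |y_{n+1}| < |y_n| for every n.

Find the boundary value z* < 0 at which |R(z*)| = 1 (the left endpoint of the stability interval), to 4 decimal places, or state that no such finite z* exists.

On y'=λy, z=hλ:
  k1=λy_n ⇒ h·k1=z·y_n;  k2=λ(1+1/4z)y_n ⇒ h·k2=z(1+1/4z)y_n
  y_{n+1}/y_n = 1 + 1/3z + 2/3z(1+1/4z) = 1 + z + 1/6z²
  ⇒ R(z) = 1 + z + 1/6z².

Find x<0 with |R(x)|<1.
x=-1.24: |R|=0.0163
R=1: x+1/6x²=0 ⇒ x=−6=-6.0000; min R=1−1/(4·1/6)=-0.5000>−1
Confirm numerically:
  x=-5.916: |R|=0.91718 <1
  x=-5.190: |R|=0.29935 <1
  x=-4.053: |R|=0.31520 <1
  x=-4.051: |R|=0.31590 <1
  x=-6.569: |R|=1.62296 >1
  x=-6.113: |R|=1.11513 >1
Interval (-6.0000, 0).

left endpoint -6.0000.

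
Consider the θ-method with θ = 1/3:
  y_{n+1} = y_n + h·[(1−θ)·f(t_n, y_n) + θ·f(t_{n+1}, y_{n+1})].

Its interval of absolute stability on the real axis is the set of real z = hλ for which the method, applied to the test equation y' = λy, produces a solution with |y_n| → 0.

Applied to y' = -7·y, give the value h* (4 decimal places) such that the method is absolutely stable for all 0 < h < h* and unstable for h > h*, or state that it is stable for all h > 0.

With y'=λy (z=hλ):
  y_{n+1} = y_n + z·[2/3·y_n + 1/3·y_{n+1}] ⇒ (1 − 1/3z)y_{n+1} = (1 + 2/3z)y_n
  R(z) = (1 + 2/3z)/(1 − 1/3z).

Boundary: |R(x)|=1, x<0.
x=-0.89: |R|=0.3136
R=−1: 1+2/3x = −1+1/3x ⇒ -1/3x=2 ⇒ x=2/(-1/3)=-6.0000
Confirm numerically:
  x=-4.255: |R|=0.75948 <1
  x=-3.144: |R|=0.53516 <1
  x=-2.536: |R|=0.37428 <1
  x=-6.290: |R|=1.03122 >1
  x=-6.080: |R|=1.00881 >1
So |R|<1 on (-6.0000, 0).

(-6.0000,0); λ=-7 ⇒ h* = (6)/7 = 0.8571.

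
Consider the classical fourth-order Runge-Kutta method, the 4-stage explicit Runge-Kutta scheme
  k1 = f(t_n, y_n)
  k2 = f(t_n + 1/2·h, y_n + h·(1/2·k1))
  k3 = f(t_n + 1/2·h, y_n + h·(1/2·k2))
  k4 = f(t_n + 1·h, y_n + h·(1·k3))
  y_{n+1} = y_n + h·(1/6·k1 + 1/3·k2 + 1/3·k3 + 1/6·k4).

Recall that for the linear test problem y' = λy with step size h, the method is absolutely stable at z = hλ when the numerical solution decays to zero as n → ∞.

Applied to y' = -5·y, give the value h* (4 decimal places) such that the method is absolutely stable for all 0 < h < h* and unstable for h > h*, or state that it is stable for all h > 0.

(-2.7853,0); λ=-5 ⇒ h* = 0.5571.

Set f=λy, z=hλ:
  order 4, 4-stage ⇒ R(z)=1+z+z^2/2+z^3/6+z^4/24
  (e.g. R(-0.53)=0.58892, |R|=0.58892)

Find x<0 with |R(x)|<1.
x=-0.53: |R|=0.5889
|R(-2.39)|=0.5502 |R(-1.22)|=0.3139 |R(-1.11)|=0.3414
Bisect:
  x_lo=-3.4716 |R|=2.6334  x_hi=-0.2816 |R|=0.7546
  mid=-1.87661 |R|=0.29951 →hi
  mid=-2.67413 |R|=0.84493 →hi
  mid=-3.07289 |R|=1.52755 →lo
  mid=-2.87351 |R|=1.14135 →lo
  mid=-2.77382 |R|=0.98284 →hi
  mid=-2.82366 |R|=1.05941 →lo
  mid=-2.79874 |R|=1.02046 →lo
  mid=-2.78628 |R|=1.00149 →lo
  mid=-2.78005 |R|=0.99212 →hi
  ...
  [-2.78531,-2.78511] ⇒ x*=-2.7853
So |R|<1 on (-2.7853, 0).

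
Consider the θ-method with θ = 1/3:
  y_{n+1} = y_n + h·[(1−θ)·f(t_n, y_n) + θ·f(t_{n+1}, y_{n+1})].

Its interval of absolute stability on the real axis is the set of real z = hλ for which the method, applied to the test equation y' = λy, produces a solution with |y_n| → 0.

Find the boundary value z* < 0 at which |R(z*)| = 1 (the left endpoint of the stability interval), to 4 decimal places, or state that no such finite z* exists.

Test eqn y'=λy, z=hλ:
  y_{n+1} = y_n + z·[2/3·y_n + 1/3·y_{n+1}] ⇒ (1 − 1/3z)y_{n+1} = (1 + 2/3z)y_n
  ⇒ R(z) = (1 + 2/3z)/(1 − 1/3z).

Find x<0 with |R(x)|<1.
x=-0.33: |R|=0.7027
R=−1: 1+2/3x = −1+1/3x ⇒ -1/3x=2 ⇒ x=2/(-1/3)=-6.0000
Confirm numerically:
  x=-3.624: |R|=0.64130 <1
  x=-3.338: |R|=0.57999 <1
  x=-2.801: |R|=0.44854 <1
  x=-2.661: |R|=0.41017 <1
  x=-6.566: |R|=1.05917 >1
  x=-6.478: |R|=1.05043 >1
  x=-6.083: |R|=1.00914 >1
Interval (-6.0000, 0).

z* = -6.0000.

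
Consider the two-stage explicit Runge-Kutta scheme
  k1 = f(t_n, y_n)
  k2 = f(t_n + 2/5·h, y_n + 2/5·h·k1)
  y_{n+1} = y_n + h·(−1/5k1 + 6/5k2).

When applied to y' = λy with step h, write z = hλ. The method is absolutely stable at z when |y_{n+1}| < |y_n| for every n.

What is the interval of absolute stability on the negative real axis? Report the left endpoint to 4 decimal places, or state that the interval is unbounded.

On y'=λy, z=hλ:
  k1=λy_n ⇒ h·k1=z·y_n;  k2=λ(1+2/5z)y_n ⇒ h·k2=z(1+2/5z)y_n
  y_{n+1}/y_n = 1 − 1/5z + 6/5z(1+2/5z) = 1 + z + 12/25z²
  so R(z) = 1 + z + 12/25z².

Boundary: |R(x)|=1, x<0.
x=-1.28: |R|=0.5064
R=1: x+12/25x²=0 ⇒ x=−25/12=-2.0833; min R=1−1/(4·12/25)=0.4792>−1
Confirm numerically:
  x=-1.649: |R|=0.65622 <1
  x=-1.192: |R|=0.49001 <1
  x=-0.959: |R|=0.48245 <1
  x=-2.490: |R|=1.48605 >1
  x=-2.467: |R|=1.45432 >1
So |R|<1 on (-2.0833, 0).

(-2.0833, 0).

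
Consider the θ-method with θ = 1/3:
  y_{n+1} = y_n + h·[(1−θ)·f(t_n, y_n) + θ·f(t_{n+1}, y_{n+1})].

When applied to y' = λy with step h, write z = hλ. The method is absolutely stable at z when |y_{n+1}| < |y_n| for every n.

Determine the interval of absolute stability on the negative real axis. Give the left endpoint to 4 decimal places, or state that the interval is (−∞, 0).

Test eqn y'=λy, z=hλ:
  y_{n+1} = y_n + z·[2/3·y_n + 1/3·y_{n+1}] ⇒ (1 − 1/3z)y_{n+1} = (1 + 2/3z)y_n
  so R(z) = (1 + 2/3z)/(1 − 1/3z).

Solve |R(x)|<1 on ℝ⁻.
x=-0.35: |R|=0.6866
R=−1: 1+2/3x = −1+1/3x ⇒ -1/3x=2 ⇒ x=2/(-1/3)=-6.0000
Confirm numerically:
  x=-5.065: |R|=0.88407 <1
  x=-4.304: |R|=0.76780 <1
  x=-3.099: |R|=0.52435 <1
  x=-2.768: |R|=0.43967 <1
  x=-6.476: |R|=1.05023 >1
  x=-6.101: |R|=1.01110 >1
So |R|<1 on (-6.0000, 0).

(-6.0000, 0).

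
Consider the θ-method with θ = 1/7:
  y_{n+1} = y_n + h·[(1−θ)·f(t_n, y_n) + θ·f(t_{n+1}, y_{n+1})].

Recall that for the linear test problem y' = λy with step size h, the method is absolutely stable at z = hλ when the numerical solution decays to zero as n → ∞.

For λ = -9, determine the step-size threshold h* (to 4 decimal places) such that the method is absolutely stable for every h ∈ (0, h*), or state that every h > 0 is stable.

On y'=λy, z=hλ:
  y_{n+1} = y_n + z·[6/7·y_n + 1/7·y_{n+1}] ⇒ (1 − 1/7z)y_{n+1} = (1 + 6/7z)y_n
  ⇒ R(z) = (1 + 6/7z)/(1 − 1/7z).

Solve |R(x)|<1 on ℝ⁻.
x=-1.01: |R|=0.1174
R=−1: 1+6/7x = −1+1/7x ⇒ -5/7x=2 ⇒ x=2/(-5/7)=-2.8000
Confirm numerically:
  x=-2.225: |R|=0.68835 <1
  x=-2.068: |R|=0.59638 <1
  x=-1.693: |R|=0.36328 <1
  x=-3.365: |R|=1.27255 >1
  x=-3.100: |R|=1.14851 >1
  x=-3.081: |R|=1.13937 >1
Stable set (-2.8000, 0).

(-2.8000,0); λ=-9 ⇒ h* = (14/5)/9 = 0.3111.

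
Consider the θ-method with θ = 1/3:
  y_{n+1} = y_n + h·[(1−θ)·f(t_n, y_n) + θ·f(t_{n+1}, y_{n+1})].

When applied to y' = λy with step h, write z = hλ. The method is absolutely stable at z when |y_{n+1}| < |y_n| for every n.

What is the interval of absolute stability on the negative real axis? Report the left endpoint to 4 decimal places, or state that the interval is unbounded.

(-6.0000, 0).

Set f=λy, z=hλ:
  y_{n+1} = y_n + z·[2/3·y_n + 1/3·y_{n+1}] ⇒ (1 − 1/3z)y_{n+1} = (1 + 2/3z)y_n
  R(z) = (1 + 2/3z)/(1 − 1/3z).

Need |R(x)|<1, x<0.
x=-0.65: |R|=0.4658
R=−1: 1+2/3x = −1+1/3x ⇒ -1/3x=2 ⇒ x=2/(-1/3)=-6.0000
Confirm numerically:
  x=-5.376: |R|=0.92550 <1
  x=-5.030: |R|=0.87920 <1
  x=-4.750: |R|=0.83871 <1
  x=-3.085: |R|=0.52095 <1
  x=-6.550: |R|=1.05759 >1
  x=-6.447: |R|=1.04732 >1
  x=-6.062: |R|=1.00684 >1
Interval (-6.0000, 0).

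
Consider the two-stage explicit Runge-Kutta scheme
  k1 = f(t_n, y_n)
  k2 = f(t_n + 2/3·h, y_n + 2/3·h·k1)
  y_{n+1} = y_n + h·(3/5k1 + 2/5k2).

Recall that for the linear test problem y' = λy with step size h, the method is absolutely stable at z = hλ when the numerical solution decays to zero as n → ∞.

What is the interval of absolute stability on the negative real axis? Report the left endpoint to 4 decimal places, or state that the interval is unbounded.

Test eqn y'=λy, z=hλ:
  k1=λy_n ⇒ h·k1=z·y_n;  k2=λ(1+2/3z)y_n ⇒ h·k2=z(1+2/3z)y_n
  y_{n+1}/y_n = 1 + 3/5z + 2/5z(1+2/3z) = 1 + z + 4/15z²
  Hence R(z) = 1 + z + 4/15z².

Need |R(x)|<1, x<0.
x=-1.32: |R|=0.1446
R=1: x+4/15x²=0 ⇒ x=−15/4=-3.7500; min R=1−1/(4·4/15)=0.0625>−1
Confirm numerically:
  x=-3.278: |R|=0.58741 <1
  x=-3.258: |R|=0.57255 <1
  x=-2.438: |R|=0.14703 <1
  x=-4.137: |R|=1.42694 >1
  x=-3.891: |R|=1.14630 >1
So |R|<1 on (-3.7500, 0).

(-3.7500, 0).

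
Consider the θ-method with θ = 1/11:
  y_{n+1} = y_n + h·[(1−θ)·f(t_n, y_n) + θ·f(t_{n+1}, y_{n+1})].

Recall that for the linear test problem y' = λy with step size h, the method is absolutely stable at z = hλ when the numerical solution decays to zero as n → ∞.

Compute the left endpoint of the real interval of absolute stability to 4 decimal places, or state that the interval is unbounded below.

With y'=λy (z=hλ):
  y_{n+1} = y_n + z·[10/11·y_n + 1/11·y_{n+1}] ⇒ (1 − 1/11z)y_{n+1} = (1 + 10/11z)y_n
  so R(z) = (1 + 10/11z)/(1 − 1/11z).

Boundary: |R(x)|=1, x<0.
x=-1.03: |R|=0.0582
R=−1: 1+10/11x = −1+1/11x ⇒ -9/11x=2 ⇒ x=2/(-9/11)=-2.4444
Confirm numerically:
  x=-1.883: |R|=0.60778 <1
  x=-1.773: |R|=0.52689 <1
  x=-1.740: |R|=0.50235 <1
  x=-1.363: |R|=0.21273 <1
  x=-2.855: |R|=1.26669 >1
  x=-2.796: |R|=1.22934 >1
Stable set (-2.4444, 0).

z* = -2.4444.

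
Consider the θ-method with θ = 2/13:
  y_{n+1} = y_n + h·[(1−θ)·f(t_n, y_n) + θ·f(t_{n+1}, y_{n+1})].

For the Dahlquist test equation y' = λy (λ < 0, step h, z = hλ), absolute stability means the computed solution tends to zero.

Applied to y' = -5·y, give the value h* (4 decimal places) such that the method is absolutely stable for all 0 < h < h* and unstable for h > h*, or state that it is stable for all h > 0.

With y'=λy (z=hλ):
  y_{n+1} = y_n + z·[11/13·y_n + 2/13·y_{n+1}] ⇒ (1 − 2/13z)y_{n+1} = (1 + 11/13z)y_n
  Hence R(z) = (1 + 11/13z)/(1 − 2/13z).

Find x<0 with |R(x)|<1.
x=-0.63: |R|=0.4257
R=−1: 1+11/13x = −1+2/13x ⇒ -9/13x=2 ⇒ x=2/(-9/13)=-2.8889
Confirm numerically:
  x=-2.392: |R|=0.74854 <1
  x=-2.121: |R|=0.59918 <1
  x=-1.299: |R|=0.08264 <1
  x=-3.229: |R|=1.15731 >1
  x=-3.098: |R|=1.09804 >1
Stable set (-2.8889, 0).

(-2.8889,0); λ=-5 ⇒ h* = (26/9)/5 = 0.5778.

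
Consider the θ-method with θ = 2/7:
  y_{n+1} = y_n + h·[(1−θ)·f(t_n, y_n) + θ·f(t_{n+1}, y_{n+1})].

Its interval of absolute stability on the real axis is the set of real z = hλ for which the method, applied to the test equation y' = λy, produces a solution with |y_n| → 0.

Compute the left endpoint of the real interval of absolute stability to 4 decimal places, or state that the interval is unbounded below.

z* = -4.6667.

Test eqn y'=λy, z=hλ:
  y_{n+1} = y_n + z·[5/7·y_n + 2/7·y_{n+1}] ⇒ (1 − 2/7z)y_{n+1} = (1 + 5/7z)y_n
  Hence R(z) = (1 + 5/7z)/(1 − 2/7z).

Need |R(x)|<1, x<0.
x=-1.05: |R|=0.1923
R=−1: 1+5/7x = −1+2/7x ⇒ -3/7x=2 ⇒ x=2/(-3/7)=-4.6667
Confirm numerically:
  x=-3.701: |R|=0.79885 <1
  x=-3.365: |R|=0.71559 <1
  x=-2.004: |R|=0.27435 <1
  x=-5.178: |R|=1.08838 >1
  x=-4.963: |R|=1.05252 >1
Stable set (-4.6667, 0).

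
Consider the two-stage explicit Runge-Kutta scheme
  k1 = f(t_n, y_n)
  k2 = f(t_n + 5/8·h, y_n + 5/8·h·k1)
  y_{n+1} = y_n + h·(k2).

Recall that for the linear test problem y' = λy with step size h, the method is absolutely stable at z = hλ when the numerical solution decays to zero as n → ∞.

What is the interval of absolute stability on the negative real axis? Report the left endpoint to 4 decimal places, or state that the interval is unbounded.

Set f=λy, z=hλ:
  k1=λy_n ⇒ h·k1=z·y_n;  k2=λ(1+5/8z)y_n ⇒ h·k2=z(1+5/8z)y_n
  y_{n+1}/y_n = 1 + z(1+5/8z) = 1 + z + 5/8z²
  R(z) = 1 + z + 5/8z².

Boundary: |R(x)|=1, x<0.
x=-0.79: |R|=0.6001
R=1: x+5/8x²=0 ⇒ x=−8/5=-1.6000; min R=1−1/(4·5/8)=0.6000>−1
Confirm numerically:
  x=-1.053: |R|=0.64001 <1
  x=-0.975: |R|=0.61914 <1
  x=-0.696: |R|=0.60676 <1
  x=-0.670: |R|=0.61056 <1
  x=-2.043: |R|=1.56566 >1
  x=-1.659: |R|=1.06118 >1
Stable set (-1.6000, 0).

(-1.6000, 0).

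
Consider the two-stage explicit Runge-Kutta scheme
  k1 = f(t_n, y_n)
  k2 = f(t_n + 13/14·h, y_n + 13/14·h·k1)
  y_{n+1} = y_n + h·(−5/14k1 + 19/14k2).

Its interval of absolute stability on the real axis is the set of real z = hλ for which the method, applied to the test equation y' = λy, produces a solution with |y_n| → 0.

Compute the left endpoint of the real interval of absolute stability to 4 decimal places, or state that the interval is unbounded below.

left endpoint -0.7935.

Set f=λy, z=hλ:
  k1=λy_n ⇒ h·k1=z·y_n;  k2=λ(1+13/14z)y_n ⇒ h·k2=z(1+13/14z)y_n
  y_{n+1}/y_n = 1 − 5/14z + 19/14z(1+13/14z) = 1 + z + 247/196z²
  Hence R(z) = 1 + z + 247/196z².

Need |R(x)|<1, x<0.
x=-1.41: |R|=2.0954
R=1: x+247/196x²=0 ⇒ x=−196/247=-0.7935; min R=1−1/(4·247/196)=0.8016>−1
Confirm numerically:
  x=-0.755: |R|=0.96335 <1
  x=-0.676: |R|=0.89988 <1
  x=-0.559: |R|=0.83479 <1
  x=-0.512: |R|=0.81835 <1
  x=-1.237: |R|=1.69133 >1
  x=-1.066: |R|=1.36604 >1
  x=-1.049: |R|=1.33773 >1
Interval (-0.7935, 0).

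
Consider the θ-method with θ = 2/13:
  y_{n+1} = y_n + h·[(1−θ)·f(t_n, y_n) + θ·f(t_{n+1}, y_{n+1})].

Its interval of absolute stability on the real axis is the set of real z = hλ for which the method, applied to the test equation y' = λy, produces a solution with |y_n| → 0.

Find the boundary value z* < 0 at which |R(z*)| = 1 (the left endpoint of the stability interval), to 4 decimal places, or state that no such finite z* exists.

left endpoint -2.8889.

Test eqn y'=λy, z=hλ:
  y_{n+1} = y_n + z·[11/13·y_n + 2/13·y_{n+1}] ⇒ (1 − 2/13z)y_{n+1} = (1 + 11/13z)y_n
  ⇒ R(z) = (1 + 11/13z)/(1 − 2/13z).

Solve |R(x)|<1 on ℝ⁻.
x=-1.16: |R|=0.0157
R=−1: 1+11/13x = −1+2/13x ⇒ -9/13x=2 ⇒ x=2/(-9/13)=-2.8889
Confirm numerically:
  x=-2.634: |R|=0.87443 <1
  x=-2.599: |R|=0.85663 <1
  x=-1.428: |R|=0.17079 <1
  x=-1.227: |R|=0.03216 <1
  x=-3.227: |R|=1.15642 >1
  x=-3.061: |R|=1.08101 >1
Interval (-2.8889, 0).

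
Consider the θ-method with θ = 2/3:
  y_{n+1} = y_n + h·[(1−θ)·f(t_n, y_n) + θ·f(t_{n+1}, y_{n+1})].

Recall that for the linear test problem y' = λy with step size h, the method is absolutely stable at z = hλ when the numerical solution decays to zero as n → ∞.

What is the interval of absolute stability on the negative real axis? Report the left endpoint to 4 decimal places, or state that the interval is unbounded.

interval (−∞, 0).

Test eqn y'=λy, z=hλ:
  y_{n+1} = y_n + z·[1/3·y_n + 2/3·y_{n+1}] ⇒ (1 − 2/3z)y_{n+1} = (1 + 1/3z)y_n
  ⇒ R(z) = (1 + 1/3z)/(1 − 2/3z).

Need |R(x)|<1, x<0.
x=-1.32: |R|=0.2979
x=-2: |R|=0.1429
x=-10: |R|=0.3043
x=-100: |R|=0.4778
θ=2/3≥1/2 ⇒ |1+1/3x|<|1−2/3x| ∀x<0 ⇒ interval (−∞,0).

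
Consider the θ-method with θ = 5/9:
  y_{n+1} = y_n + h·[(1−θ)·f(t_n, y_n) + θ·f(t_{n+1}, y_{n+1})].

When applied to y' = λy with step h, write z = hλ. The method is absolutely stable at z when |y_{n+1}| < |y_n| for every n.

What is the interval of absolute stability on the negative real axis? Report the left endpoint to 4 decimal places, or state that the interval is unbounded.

Set f=λy, z=hλ:
  y_{n+1} = y_n + z·[4/9·y_n + 5/9·y_{n+1}] ⇒ (1 − 5/9z)y_{n+1} = (1 + 4/9z)y_n
  Hence R(z) = (1 + 4/9z)/(1 − 5/9z).

Solve |R(x)|<1 on ℝ⁻.
x=-1.02: |R|=0.3489
x=-2: |R|=0.0526
x=-10: |R|=0.5254
x=-100: |R|=0.7682
θ=5/9≥1/2 ⇒ |1+4/9x|<|1−5/9x| ∀x<0 ⇒ unbounded interval.

unbounded; (−∞, 0).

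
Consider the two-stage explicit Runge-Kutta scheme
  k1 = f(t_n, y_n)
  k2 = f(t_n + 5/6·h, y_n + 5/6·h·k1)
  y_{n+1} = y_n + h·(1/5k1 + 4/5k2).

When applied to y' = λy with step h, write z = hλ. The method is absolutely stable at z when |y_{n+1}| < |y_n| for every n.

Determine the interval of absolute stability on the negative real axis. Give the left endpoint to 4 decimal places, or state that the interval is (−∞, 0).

z∈(-1.5000,0).

On y'=λy, z=hλ:
  k1=λy_n ⇒ h·k1=z·y_n;  k2=λ(1+5/6z)y_n ⇒ h·k2=z(1+5/6z)y_n
  y_{n+1}/y_n = 1 + 1/5z + 4/5z(1+5/6z) = 1 + z + 2/3z²
  so R(z) = 1 + z + 2/3z².

Boundary: |R(x)|=1, x<0.
x=-1.47: |R|=0.9706
R=1: x+2/3x²=0 ⇒ x=−3/2=-1.5000; min R=1−1/(4·2/3)=0.6250>−1
Confirm numerically:
  x=-0.799: |R|=0.62660 <1
  x=-0.790: |R|=0.62607 <1
  x=-0.784: |R|=0.62577 <1
  x=-1.909: |R|=1.52052 >1
  x=-1.736: |R|=1.27313 >1
  x=-1.658: |R|=1.17464 >1
Interval (-1.5000, 0).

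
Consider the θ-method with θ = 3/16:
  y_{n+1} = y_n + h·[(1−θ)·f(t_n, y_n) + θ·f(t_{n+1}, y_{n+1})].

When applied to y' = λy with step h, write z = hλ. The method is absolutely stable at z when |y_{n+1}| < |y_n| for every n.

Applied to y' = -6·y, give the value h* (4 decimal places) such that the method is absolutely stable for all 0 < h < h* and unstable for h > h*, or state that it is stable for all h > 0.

(-3.2000,0); λ=-6 ⇒ h* = (16/5)/6 = 0.5333.

With y'=λy (z=hλ):
  y_{n+1} = y_n + z·[13/16·y_n + 3/16·y_{n+1}] ⇒ (1 − 3/16z)y_{n+1} = (1 + 13/16z)y_n
  ⇒ R(z) = (1 + 13/16z)/(1 − 3/16z).

Find x<0 with |R(x)|<1.
x=-1.11: |R|=0.0812
R=−1: 1+13/16x = −1+3/16x ⇒ -5/8x=2 ⇒ x=2/(-5/8)=-3.2000
Confirm numerically:
  x=-2.986: |R|=0.91426 <1
  x=-2.388: |R|=0.64946 <1
  x=-1.804: |R|=0.34803 <1
  x=-1.383: |R|=0.09822 <1
  x=-3.708: |R|=1.18729 >1
  x=-3.413: |R|=1.08118 >1
  x=-3.353: |R|=1.05871 >1
So |R|<1 on (-3.2000, 0).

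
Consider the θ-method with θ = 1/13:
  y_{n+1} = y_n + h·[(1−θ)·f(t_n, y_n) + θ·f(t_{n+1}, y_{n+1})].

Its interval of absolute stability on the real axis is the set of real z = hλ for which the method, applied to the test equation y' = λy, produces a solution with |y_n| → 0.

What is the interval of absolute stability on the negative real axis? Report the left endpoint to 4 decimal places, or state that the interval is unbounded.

Test eqn y'=λy, z=hλ:
  y_{n+1} = y_n + z·[12/13·y_n + 1/13·y_{n+1}] ⇒ (1 − 1/13z)y_{n+1} = (1 + 12/13z)y_n
  so R(z) = (1 + 12/13z)/(1 − 1/13z).

Boundary: |R(x)|=1, x<0.
x=-1.35: |R|=0.2230
R=−1: 1+12/13x = −1+1/13x ⇒ -11/13x=2 ⇒ x=2/(-11/13)=-2.3636
Confirm numerically:
  x=-1.460: |R|=0.31259 <1
  x=-1.285: |R|=0.16941 <1
  x=-0.958: |R|=0.10775 <1
  x=-2.712: |R|=1.24389 >1
  x=-2.621: |R|=1.18123 >1
Interval (-2.3636, 0).

(-2.3636, 0).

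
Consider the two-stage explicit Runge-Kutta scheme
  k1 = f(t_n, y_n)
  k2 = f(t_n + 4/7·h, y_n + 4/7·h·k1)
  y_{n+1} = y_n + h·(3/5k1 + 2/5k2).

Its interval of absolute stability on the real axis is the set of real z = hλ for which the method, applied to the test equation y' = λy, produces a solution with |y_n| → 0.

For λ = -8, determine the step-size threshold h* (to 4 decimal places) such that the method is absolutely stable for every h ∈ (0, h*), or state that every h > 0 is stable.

(-4.3750,0); λ=-8 ⇒ h* = (35/8)/8 = 0.5469.

Set f=λy, z=hλ:
  k1=λy_n ⇒ h·k1=z·y_n;  k2=λ(1+4/7z)y_n ⇒ h·k2=z(1+4/7z)y_n
  y_{n+1}/y_n = 1 + 3/5z + 2/5z(1+4/7z) = 1 + z + 8/35z²
  so R(z) = 1 + z + 8/35z².

Boundary: |R(x)|=1, x<0.
x=-1.34: |R|=0.0704
R=1: x+8/35x²=0 ⇒ x=−35/8=-4.3750; min R=1−1/(4·8/35)=-0.0938>−1
Confirm numerically:
  x=-4.202: |R|=0.83384 <1
  x=-1.934: |R|=0.07906 <1
  x=-1.864: |R|=0.06983 <1
  x=-1.855: |R|=0.06848 <1
  x=-4.730: |R|=1.38381 >1
  x=-4.670: |R|=1.31489 >1
  x=-4.467: |R|=1.09393 >1
So |R|<1 on (-4.3750, 0).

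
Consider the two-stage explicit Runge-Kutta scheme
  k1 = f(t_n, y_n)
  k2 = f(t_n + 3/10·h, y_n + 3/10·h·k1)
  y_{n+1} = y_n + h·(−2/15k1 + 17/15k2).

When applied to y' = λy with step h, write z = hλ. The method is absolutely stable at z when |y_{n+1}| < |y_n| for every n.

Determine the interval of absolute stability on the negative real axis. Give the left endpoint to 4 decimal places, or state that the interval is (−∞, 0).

(-2.9412, 0).

On y'=λy, z=hλ:
  k1=λy_n ⇒ h·k1=z·y_n;  k2=λ(1+3/10z)y_n ⇒ h·k2=z(1+3/10z)y_n
  y_{n+1}/y_n = 1 − 2/15z + 17/15z(1+3/10z) = 1 + z + 17/50z²
  so R(z) = 1 + z + 17/50z².

Boundary: |R(x)|=1, x<0.
x=-1.5: |R|=0.2650
R=1: x+17/50x²=0 ⇒ x=−50/17=-2.9412; min R=1−1/(4·17/50)=0.2647>−1
Confirm numerically:
  x=-2.417: |R|=0.56924 <1
  x=-1.892: |R|=0.32509 <1
  x=-1.204: |R|=0.28887 <1
  x=-3.384: |R|=1.50950 >1
  x=-2.999: |R|=1.05896 >1
Stable set (-2.9412, 0).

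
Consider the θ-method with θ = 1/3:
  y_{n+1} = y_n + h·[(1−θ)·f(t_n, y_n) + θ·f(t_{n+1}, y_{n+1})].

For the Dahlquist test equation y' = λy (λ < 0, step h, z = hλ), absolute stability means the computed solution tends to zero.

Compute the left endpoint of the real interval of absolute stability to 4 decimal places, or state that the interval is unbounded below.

left endpoint -6.0000.

Test eqn y'=λy, z=hλ:
  y_{n+1} = y_n + z·[2/3·y_n + 1/3·y_{n+1}] ⇒ (1 − 1/3z)y_{n+1} = (1 + 2/3z)y_n
  R(z) = (1 + 2/3z)/(1 − 1/3z).

Boundary: |R(x)|=1, x<0.
x=-1.02: |R|=0.2388
R=−1: 1+2/3x = −1+1/3x ⇒ -1/3x=2 ⇒ x=2/(-1/3)=-6.0000
Confirm numerically:
  x=-5.094: |R|=0.88807 <1
  x=-3.951: |R|=0.70522 <1
  x=-3.311: |R|=0.57392 <1
  x=-2.979: |R|=0.49473 <1
  x=-6.544: |R|=1.05700 >1
  x=-6.343: |R|=1.03671 >1
So |R|<1 on (-6.0000, 0).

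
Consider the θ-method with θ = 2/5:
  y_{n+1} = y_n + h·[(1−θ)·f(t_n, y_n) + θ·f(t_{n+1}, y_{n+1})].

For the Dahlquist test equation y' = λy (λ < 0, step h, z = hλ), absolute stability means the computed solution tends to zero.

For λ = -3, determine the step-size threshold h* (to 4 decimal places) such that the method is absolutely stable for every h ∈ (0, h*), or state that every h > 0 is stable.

On y'=λy, z=hλ:
  y_{n+1} = y_n + z·[3/5·y_n + 2/5·y_{n+1}] ⇒ (1 − 2/5z)y_{n+1} = (1 + 3/5z)y_n
  ⇒ R(z) = (1 + 3/5z)/(1 − 2/5z).

Need |R(x)|<1, x<0.
x=-0.75: |R|=0.4231
R=−1: 1+3/5x = −1+2/5x ⇒ -1/5x=2 ⇒ x=2/(-1/5)=-10.0000
Confirm numerically:
  x=-9.293: |R|=0.97002 <1
  x=-5.872: |R|=0.75346 <1
  x=-4.872: |R|=0.65220 <1
  x=-10.403: |R|=1.01562 >1
  x=-10.372: |R|=1.01445 >1
Stable set (-10.0000, 0).

(-10.0000,0); λ=-3 ⇒ h* = (10)/3 = 3.3333.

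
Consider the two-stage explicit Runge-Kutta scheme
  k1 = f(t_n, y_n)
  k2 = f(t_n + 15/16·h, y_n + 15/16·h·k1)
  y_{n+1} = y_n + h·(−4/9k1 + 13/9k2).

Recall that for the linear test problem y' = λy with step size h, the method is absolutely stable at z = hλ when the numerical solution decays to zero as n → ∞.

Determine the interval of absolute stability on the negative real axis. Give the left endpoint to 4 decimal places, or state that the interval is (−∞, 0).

(-0.7385, 0).

On y'=λy, z=hλ:
  k1=λy_n ⇒ h·k1=z·y_n;  k2=λ(1+15/16z)y_n ⇒ h·k2=z(1+15/16z)y_n
  y_{n+1}/y_n = 1 − 4/9z + 13/9z(1+15/16z) = 1 + z + 65/48z²
  ⇒ R(z) = 1 + z + 65/48z².

Find x<0 with |R(x)|<1.
x=-0.85: |R|=1.1284
R=1: x+65/48x²=0 ⇒ x=−48/65=-0.7385; min R=1−1/(4·65/48)=0.8154>−1
Confirm numerically:
  x=-0.697: |R|=0.96087 <1
  x=-0.649: |R|=0.92138 <1
  x=-0.533: |R|=0.85170 <1
  x=-0.326: |R|=0.81792 <1
  x=-1.095: |R|=1.52868 >1
  x=-0.867: |R|=1.15091 >1
  x=-0.859: |R|=1.14021 >1
Interval (-0.7385, 0).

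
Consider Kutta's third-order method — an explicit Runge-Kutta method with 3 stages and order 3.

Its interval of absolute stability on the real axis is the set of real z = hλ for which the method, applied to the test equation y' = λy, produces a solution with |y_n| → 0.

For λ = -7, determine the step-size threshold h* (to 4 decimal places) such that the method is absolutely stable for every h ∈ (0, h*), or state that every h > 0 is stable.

(-2.5127,0); λ=-7 ⇒ h* = 0.3590.

With y'=λy (z=hλ):
  order 3, 3-stage ⇒ R(z)=1+z+z^2/2+z^3/6
  (e.g. R(-1.35)=0.15119, |R|=0.15119)

Find x<0 with |R(x)|<1.
x=-1.35: |R|=0.1512
|R(-2.72)|=1.3747 |R(-1.41)|=0.1168 |R(-1.2)|=0.2320
Bisect:
  x_lo=-3.3646 |R|=3.0526  x_hi=-0.2516 |R|=0.7774
  mid=-1.80810 |R|=0.15866 →hi
  mid=-2.58636 |R|=1.12521 →lo
  mid=-2.19723 |R|=0.55129 →hi
  mid=-2.39180 |R|=0.81190 →hi
  mid=-2.48908 |R|=0.96151 →hi
  mid=-2.53772 |R|=1.04154 →lo
  mid=-2.51340 |R|=1.00108 →lo
  mid=-2.50124 |R|=0.98118 →hi
  mid=-2.50732 |R|=0.99110 →hi
  ...
  [-2.51283,-2.51264] ⇒ x*=-2.5127
Interval (-2.5127, 0).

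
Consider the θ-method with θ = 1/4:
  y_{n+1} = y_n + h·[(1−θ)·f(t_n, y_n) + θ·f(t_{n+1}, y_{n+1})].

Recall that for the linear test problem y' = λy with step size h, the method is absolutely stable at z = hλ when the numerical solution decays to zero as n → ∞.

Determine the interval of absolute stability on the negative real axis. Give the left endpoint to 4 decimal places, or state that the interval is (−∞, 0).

z∈(-4.0000,0).

On y'=λy, z=hλ:
  y_{n+1} = y_n + z·[3/4·y_n + 1/4·y_{n+1}] ⇒ (1 − 1/4z)y_{n+1} = (1 + 3/4z)y_n
  ⇒ R(z) = (1 + 3/4z)/(1 − 1/4z).

Find x<0 with |R(x)|<1.
x=-1.36: |R|=0.0149
R=−1: 1+3/4x = −1+1/4x ⇒ -1/2x=2 ⇒ x=2/(-1/2)=-4.0000
Confirm numerically:
  x=-3.632: |R|=0.90356 <1
  x=-3.602: |R|=0.89529 <1
  x=-1.649: |R|=0.16764 <1
  x=-4.556: |R|=1.12997 >1
  x=-4.376: |R|=1.08978 >1
  x=-4.269: |R|=1.06506 >1
So |R|<1 on (-4.0000, 0).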